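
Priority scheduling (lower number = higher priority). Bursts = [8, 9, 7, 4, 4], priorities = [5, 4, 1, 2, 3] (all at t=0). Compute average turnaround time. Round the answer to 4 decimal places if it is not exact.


Sort by priority (ascending = highest first):
Order: [(1, 7), (2, 4), (3, 4), (4, 9), (5, 8)]
Completion times:
  Priority 1, burst=7, C=7
  Priority 2, burst=4, C=11
  Priority 3, burst=4, C=15
  Priority 4, burst=9, C=24
  Priority 5, burst=8, C=32
Average turnaround = 89/5 = 17.8

17.8


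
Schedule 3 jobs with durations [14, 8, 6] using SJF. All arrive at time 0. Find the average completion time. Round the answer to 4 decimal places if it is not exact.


SJF order (ascending): [6, 8, 14]
Completion times:
  Job 1: burst=6, C=6
  Job 2: burst=8, C=14
  Job 3: burst=14, C=28
Average completion = 48/3 = 16.0

16.0


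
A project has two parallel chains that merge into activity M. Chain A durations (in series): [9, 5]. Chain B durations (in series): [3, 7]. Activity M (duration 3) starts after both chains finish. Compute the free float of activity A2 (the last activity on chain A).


ES(A2) = sum of predecessors on chain A = 9
EF(A2) = ES + duration = 9 + 5 = 14
Successor of A2 is M. ES(M) = max(sum(A), sum(B)) = max(14, 10) = 14
Free float = ES(successor) - EF(current) = 14 - 14 = 0

0


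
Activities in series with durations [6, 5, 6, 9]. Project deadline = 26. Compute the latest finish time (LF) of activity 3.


LF(activity 3) = deadline - sum of successor durations
Successors: activities 4 through 4 with durations [9]
Sum of successor durations = 9
LF = 26 - 9 = 17

17


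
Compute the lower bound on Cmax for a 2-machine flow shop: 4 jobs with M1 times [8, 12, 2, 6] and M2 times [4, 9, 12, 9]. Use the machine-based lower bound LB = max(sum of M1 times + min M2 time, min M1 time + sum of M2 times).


LB1 = sum(M1 times) + min(M2 times) = 28 + 4 = 32
LB2 = min(M1 times) + sum(M2 times) = 2 + 34 = 36
Lower bound = max(LB1, LB2) = max(32, 36) = 36

36


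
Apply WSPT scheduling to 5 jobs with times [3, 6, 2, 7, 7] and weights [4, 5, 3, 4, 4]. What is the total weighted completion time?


Compute p/w ratios and sort ascending (WSPT): [(2, 3), (3, 4), (6, 5), (7, 4), (7, 4)]
Compute weighted completion times:
  Job (p=2,w=3): C=2, w*C=3*2=6
  Job (p=3,w=4): C=5, w*C=4*5=20
  Job (p=6,w=5): C=11, w*C=5*11=55
  Job (p=7,w=4): C=18, w*C=4*18=72
  Job (p=7,w=4): C=25, w*C=4*25=100
Total weighted completion time = 253

253


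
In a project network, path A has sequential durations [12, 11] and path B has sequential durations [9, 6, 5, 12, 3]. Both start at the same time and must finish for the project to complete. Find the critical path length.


Path A total = 12 + 11 = 23
Path B total = 9 + 6 + 5 + 12 + 3 = 35
Critical path = longest path = max(23, 35) = 35

35


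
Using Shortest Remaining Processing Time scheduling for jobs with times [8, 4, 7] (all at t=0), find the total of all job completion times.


Since all jobs arrive at t=0, SRPT equals SPT ordering.
SPT order: [4, 7, 8]
Completion times:
  Job 1: p=4, C=4
  Job 2: p=7, C=11
  Job 3: p=8, C=19
Total completion time = 4 + 11 + 19 = 34

34


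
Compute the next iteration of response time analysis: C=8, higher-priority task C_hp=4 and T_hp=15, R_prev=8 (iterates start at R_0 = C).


R_next = C + ceil(R_prev / T_hp) * C_hp
ceil(8 / 15) = ceil(0.5333) = 1
Interference = 1 * 4 = 4
R_next = 8 + 4 = 12

12


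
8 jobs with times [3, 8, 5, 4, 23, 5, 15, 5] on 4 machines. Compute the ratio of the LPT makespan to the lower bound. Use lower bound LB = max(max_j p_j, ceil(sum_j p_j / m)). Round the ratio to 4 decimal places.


LPT order: [23, 15, 8, 5, 5, 5, 4, 3]
Machine loads after assignment: [23, 15, 16, 14]
LPT makespan = 23
Lower bound = max(max_job, ceil(total/4)) = max(23, 17) = 23
Ratio = 23 / 23 = 1.0

1.0


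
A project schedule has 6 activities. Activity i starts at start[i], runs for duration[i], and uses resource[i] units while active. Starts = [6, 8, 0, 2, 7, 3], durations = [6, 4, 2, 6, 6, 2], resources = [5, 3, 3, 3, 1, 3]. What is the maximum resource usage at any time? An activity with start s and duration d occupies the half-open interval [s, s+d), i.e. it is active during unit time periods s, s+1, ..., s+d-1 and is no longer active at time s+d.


Each activity i is active on [start_i, start_i + duration_i).
Compute total resource usage per time slot:
  t=0: active resources = [3], total = 3
  t=1: active resources = [3], total = 3
  t=2: active resources = [3], total = 3
  t=3: active resources = [3, 3], total = 6
  t=4: active resources = [3, 3], total = 6
  t=5: active resources = [3], total = 3
  t=6: active resources = [5, 3], total = 8
  t=7: active resources = [5, 3, 1], total = 9
  t=8: active resources = [5, 3, 1], total = 9
  t=9: active resources = [5, 3, 1], total = 9
  t=10: active resources = [5, 3, 1], total = 9
  t=11: active resources = [5, 3, 1], total = 9
  t=12: active resources = [1], total = 1
Peak resource demand = 9

9


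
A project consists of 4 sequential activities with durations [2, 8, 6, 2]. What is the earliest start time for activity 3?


Activity 3 starts after activities 1 through 2 complete.
Predecessor durations: [2, 8]
ES = 2 + 8 = 10

10


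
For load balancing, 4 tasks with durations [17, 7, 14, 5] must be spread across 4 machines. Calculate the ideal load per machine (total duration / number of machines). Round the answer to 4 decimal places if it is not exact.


Total processing time = 17 + 7 + 14 + 5 = 43
Number of machines = 4
Ideal balanced load = 43 / 4 = 10.75

10.75


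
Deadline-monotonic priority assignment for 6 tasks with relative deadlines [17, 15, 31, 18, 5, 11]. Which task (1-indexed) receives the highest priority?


Sort tasks by relative deadline (ascending):
  Task 5: deadline = 5
  Task 6: deadline = 11
  Task 2: deadline = 15
  Task 1: deadline = 17
  Task 4: deadline = 18
  Task 3: deadline = 31
Priority order (highest first): [5, 6, 2, 1, 4, 3]
Highest priority task = 5

5


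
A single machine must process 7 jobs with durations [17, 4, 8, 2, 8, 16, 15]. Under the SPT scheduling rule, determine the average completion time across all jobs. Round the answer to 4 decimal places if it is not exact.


Sort jobs by processing time (SPT order): [2, 4, 8, 8, 15, 16, 17]
Compute completion times sequentially:
  Job 1: processing = 2, completes at 2
  Job 2: processing = 4, completes at 6
  Job 3: processing = 8, completes at 14
  Job 4: processing = 8, completes at 22
  Job 5: processing = 15, completes at 37
  Job 6: processing = 16, completes at 53
  Job 7: processing = 17, completes at 70
Sum of completion times = 204
Average completion time = 204/7 = 29.1429

29.1429


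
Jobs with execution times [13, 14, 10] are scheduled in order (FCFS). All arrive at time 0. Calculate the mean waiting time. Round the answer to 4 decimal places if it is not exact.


FCFS order (as given): [13, 14, 10]
Waiting times:
  Job 1: wait = 0
  Job 2: wait = 13
  Job 3: wait = 27
Sum of waiting times = 40
Average waiting time = 40/3 = 13.3333

13.3333


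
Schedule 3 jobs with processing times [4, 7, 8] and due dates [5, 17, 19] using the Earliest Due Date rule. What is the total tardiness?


Sort by due date (EDD order): [(4, 5), (7, 17), (8, 19)]
Compute completion times and tardiness:
  Job 1: p=4, d=5, C=4, tardiness=max(0,4-5)=0
  Job 2: p=7, d=17, C=11, tardiness=max(0,11-17)=0
  Job 3: p=8, d=19, C=19, tardiness=max(0,19-19)=0
Total tardiness = 0

0


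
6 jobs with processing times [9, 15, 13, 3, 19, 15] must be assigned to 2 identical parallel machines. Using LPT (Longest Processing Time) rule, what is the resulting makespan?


Sort jobs in decreasing order (LPT): [19, 15, 15, 13, 9, 3]
Assign each job to the least loaded machine:
  Machine 1: jobs [19, 13, 3], load = 35
  Machine 2: jobs [15, 15, 9], load = 39
Makespan = max load = 39

39


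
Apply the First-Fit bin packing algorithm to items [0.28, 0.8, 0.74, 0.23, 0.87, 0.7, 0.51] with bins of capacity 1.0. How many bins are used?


Place items sequentially using First-Fit:
  Item 0.28 -> new Bin 1
  Item 0.8 -> new Bin 2
  Item 0.74 -> new Bin 3
  Item 0.23 -> Bin 1 (now 0.51)
  Item 0.87 -> new Bin 4
  Item 0.7 -> new Bin 5
  Item 0.51 -> new Bin 6
Total bins used = 6

6


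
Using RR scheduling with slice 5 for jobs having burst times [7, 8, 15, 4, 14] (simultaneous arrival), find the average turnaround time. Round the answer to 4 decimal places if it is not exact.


Time quantum = 5
Execution trace:
  J1 runs 5 units, time = 5
  J2 runs 5 units, time = 10
  J3 runs 5 units, time = 15
  J4 runs 4 units, time = 19
  J5 runs 5 units, time = 24
  J1 runs 2 units, time = 26
  J2 runs 3 units, time = 29
  J3 runs 5 units, time = 34
  J5 runs 5 units, time = 39
  J3 runs 5 units, time = 44
  J5 runs 4 units, time = 48
Finish times: [26, 29, 44, 19, 48]
Average turnaround = 166/5 = 33.2

33.2


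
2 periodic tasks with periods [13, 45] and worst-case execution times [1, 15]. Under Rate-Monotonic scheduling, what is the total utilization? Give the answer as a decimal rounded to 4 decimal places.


Compute individual utilizations (exact fractions):
  Task 1: C/T = 1/13 (approx. 0.0769)
  Task 2: C/T = 15/45 = 1/3 (approx. 0.3333)
Total utilization U = 1/13 + 1/3 = 16/39
Rounded to 4 decimal places: U = 0.4103
RM (Liu & Layland) bound for 2 tasks = 0.828427; compare with U = 16/39 (approx. 0.410256)
U <= bound, so schedulable by RM sufficient condition.

0.4103


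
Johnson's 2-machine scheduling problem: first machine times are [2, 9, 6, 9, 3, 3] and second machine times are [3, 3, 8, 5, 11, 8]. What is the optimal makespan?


Apply Johnson's rule:
  Group 1 (a <= b): [(1, 2, 3), (5, 3, 11), (6, 3, 8), (3, 6, 8)]
  Group 2 (a > b): [(4, 9, 5), (2, 9, 3)]
Optimal job order: [1, 5, 6, 3, 4, 2]
Schedule:
  Job 1: M1 done at 2, M2 done at 5
  Job 5: M1 done at 5, M2 done at 16
  Job 6: M1 done at 8, M2 done at 24
  Job 3: M1 done at 14, M2 done at 32
  Job 4: M1 done at 23, M2 done at 37
  Job 2: M1 done at 32, M2 done at 40
Makespan = 40

40


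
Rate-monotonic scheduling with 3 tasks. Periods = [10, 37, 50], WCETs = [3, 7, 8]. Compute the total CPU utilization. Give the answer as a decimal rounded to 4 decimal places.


Compute individual utilizations (exact fractions):
  Task 1: C/T = 3/10 (approx. 0.3)
  Task 2: C/T = 7/37 (approx. 0.1892)
  Task 3: C/T = 8/50 = 4/25 (approx. 0.16)
Total utilization U = 3/10 + 7/37 + 4/25 = 1201/1850
Rounded to 4 decimal places: U = 0.6492
RM (Liu & Layland) bound for 3 tasks = 0.779763; compare with U = 1201/1850 (approx. 0.649189)
U <= bound, so schedulable by RM sufficient condition.

0.6492


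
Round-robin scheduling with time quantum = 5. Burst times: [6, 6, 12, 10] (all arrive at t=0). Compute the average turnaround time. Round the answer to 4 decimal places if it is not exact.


Time quantum = 5
Execution trace:
  J1 runs 5 units, time = 5
  J2 runs 5 units, time = 10
  J3 runs 5 units, time = 15
  J4 runs 5 units, time = 20
  J1 runs 1 units, time = 21
  J2 runs 1 units, time = 22
  J3 runs 5 units, time = 27
  J4 runs 5 units, time = 32
  J3 runs 2 units, time = 34
Finish times: [21, 22, 34, 32]
Average turnaround = 109/4 = 27.25

27.25


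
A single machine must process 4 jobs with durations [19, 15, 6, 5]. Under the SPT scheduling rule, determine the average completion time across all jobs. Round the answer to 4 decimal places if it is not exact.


Sort jobs by processing time (SPT order): [5, 6, 15, 19]
Compute completion times sequentially:
  Job 1: processing = 5, completes at 5
  Job 2: processing = 6, completes at 11
  Job 3: processing = 15, completes at 26
  Job 4: processing = 19, completes at 45
Sum of completion times = 87
Average completion time = 87/4 = 21.75

21.75


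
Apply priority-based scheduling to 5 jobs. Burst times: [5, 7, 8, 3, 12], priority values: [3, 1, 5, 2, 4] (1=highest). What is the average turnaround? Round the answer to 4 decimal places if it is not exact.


Sort by priority (ascending = highest first):
Order: [(1, 7), (2, 3), (3, 5), (4, 12), (5, 8)]
Completion times:
  Priority 1, burst=7, C=7
  Priority 2, burst=3, C=10
  Priority 3, burst=5, C=15
  Priority 4, burst=12, C=27
  Priority 5, burst=8, C=35
Average turnaround = 94/5 = 18.8

18.8


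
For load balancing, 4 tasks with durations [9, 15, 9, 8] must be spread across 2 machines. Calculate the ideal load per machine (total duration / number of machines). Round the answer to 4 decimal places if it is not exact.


Total processing time = 9 + 15 + 9 + 8 = 41
Number of machines = 2
Ideal balanced load = 41 / 2 = 20.5

20.5


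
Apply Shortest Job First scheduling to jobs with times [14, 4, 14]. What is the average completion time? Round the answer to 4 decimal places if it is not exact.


SJF order (ascending): [4, 14, 14]
Completion times:
  Job 1: burst=4, C=4
  Job 2: burst=14, C=18
  Job 3: burst=14, C=32
Average completion = 54/3 = 18.0

18.0


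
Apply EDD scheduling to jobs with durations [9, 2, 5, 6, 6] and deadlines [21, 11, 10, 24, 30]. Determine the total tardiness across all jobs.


Sort by due date (EDD order): [(5, 10), (2, 11), (9, 21), (6, 24), (6, 30)]
Compute completion times and tardiness:
  Job 1: p=5, d=10, C=5, tardiness=max(0,5-10)=0
  Job 2: p=2, d=11, C=7, tardiness=max(0,7-11)=0
  Job 3: p=9, d=21, C=16, tardiness=max(0,16-21)=0
  Job 4: p=6, d=24, C=22, tardiness=max(0,22-24)=0
  Job 5: p=6, d=30, C=28, tardiness=max(0,28-30)=0
Total tardiness = 0

0


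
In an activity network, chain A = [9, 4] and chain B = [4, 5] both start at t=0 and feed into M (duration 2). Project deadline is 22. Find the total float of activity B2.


Forward pass: ES(B2) = sum of predecessors on chain B = 4
EF = ES + duration = 4 + 5 = 9
Backward pass: LF(M) = deadline = 22; LS(M) = 22 - 2 = 20
LF(B2) = LS(M) - sum(successors on chain B) = 20 - 0 = 20
LS = LF - duration = 20 - 5 = 15
Total float = LS - ES = 15 - 4 = 11

11


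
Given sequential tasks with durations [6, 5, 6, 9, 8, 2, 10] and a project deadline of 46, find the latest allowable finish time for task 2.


LF(activity 2) = deadline - sum of successor durations
Successors: activities 3 through 7 with durations [6, 9, 8, 2, 10]
Sum of successor durations = 35
LF = 46 - 35 = 11

11


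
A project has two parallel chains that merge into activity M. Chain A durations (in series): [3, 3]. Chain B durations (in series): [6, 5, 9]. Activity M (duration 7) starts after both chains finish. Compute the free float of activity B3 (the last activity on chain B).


ES(B3) = sum of predecessors on chain B = 11
EF(B3) = ES + duration = 11 + 9 = 20
Successor of B3 is M. ES(M) = max(sum(A), sum(B)) = max(6, 20) = 20
Free float = ES(successor) - EF(current) = 20 - 20 = 0

0


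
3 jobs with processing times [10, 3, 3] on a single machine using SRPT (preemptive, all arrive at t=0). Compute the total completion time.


Since all jobs arrive at t=0, SRPT equals SPT ordering.
SPT order: [3, 3, 10]
Completion times:
  Job 1: p=3, C=3
  Job 2: p=3, C=6
  Job 3: p=10, C=16
Total completion time = 3 + 6 + 16 = 25

25


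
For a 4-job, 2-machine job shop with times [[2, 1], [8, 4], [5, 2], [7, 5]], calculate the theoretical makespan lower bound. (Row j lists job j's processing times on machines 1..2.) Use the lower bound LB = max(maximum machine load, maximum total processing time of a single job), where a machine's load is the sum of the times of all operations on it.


Machine loads:
  Machine 1: 2 + 8 + 5 + 7 = 22
  Machine 2: 1 + 4 + 2 + 5 = 12
Max machine load = 22
Job totals:
  Job 1: 3
  Job 2: 12
  Job 3: 7
  Job 4: 12
Max job total = 12
Lower bound = max(22, 12) = 22

22


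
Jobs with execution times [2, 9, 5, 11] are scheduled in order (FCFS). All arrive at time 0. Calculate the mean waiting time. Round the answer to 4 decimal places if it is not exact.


FCFS order (as given): [2, 9, 5, 11]
Waiting times:
  Job 1: wait = 0
  Job 2: wait = 2
  Job 3: wait = 11
  Job 4: wait = 16
Sum of waiting times = 29
Average waiting time = 29/4 = 7.25

7.25


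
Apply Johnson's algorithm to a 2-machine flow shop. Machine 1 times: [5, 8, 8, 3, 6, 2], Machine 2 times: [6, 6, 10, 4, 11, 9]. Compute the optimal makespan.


Apply Johnson's rule:
  Group 1 (a <= b): [(6, 2, 9), (4, 3, 4), (1, 5, 6), (5, 6, 11), (3, 8, 10)]
  Group 2 (a > b): [(2, 8, 6)]
Optimal job order: [6, 4, 1, 5, 3, 2]
Schedule:
  Job 6: M1 done at 2, M2 done at 11
  Job 4: M1 done at 5, M2 done at 15
  Job 1: M1 done at 10, M2 done at 21
  Job 5: M1 done at 16, M2 done at 32
  Job 3: M1 done at 24, M2 done at 42
  Job 2: M1 done at 32, M2 done at 48
Makespan = 48

48


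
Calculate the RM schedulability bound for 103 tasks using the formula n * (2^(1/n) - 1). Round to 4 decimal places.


Compute 2^(1/103) = 1.0067522788
Subtract 1: 1.0067522788 - 1 = 0.0067522788
Multiply by n: 103 * 0.0067522788 = 0.6954847164
Round to 4 dp: 0.6955

0.6955


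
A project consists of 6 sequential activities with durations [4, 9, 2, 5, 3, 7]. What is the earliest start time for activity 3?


Activity 3 starts after activities 1 through 2 complete.
Predecessor durations: [4, 9]
ES = 4 + 9 = 13

13


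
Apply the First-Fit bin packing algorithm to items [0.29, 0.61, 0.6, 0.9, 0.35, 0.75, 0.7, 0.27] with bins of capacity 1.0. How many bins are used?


Place items sequentially using First-Fit:
  Item 0.29 -> new Bin 1
  Item 0.61 -> Bin 1 (now 0.9)
  Item 0.6 -> new Bin 2
  Item 0.9 -> new Bin 3
  Item 0.35 -> Bin 2 (now 0.95)
  Item 0.75 -> new Bin 4
  Item 0.7 -> new Bin 5
  Item 0.27 -> Bin 5 (now 0.97)
Total bins used = 5

5


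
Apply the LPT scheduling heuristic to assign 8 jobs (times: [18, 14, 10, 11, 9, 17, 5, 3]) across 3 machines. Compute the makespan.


Sort jobs in decreasing order (LPT): [18, 17, 14, 11, 10, 9, 5, 3]
Assign each job to the least loaded machine:
  Machine 1: jobs [18, 9, 3], load = 30
  Machine 2: jobs [17, 10], load = 27
  Machine 3: jobs [14, 11, 5], load = 30
Makespan = max load = 30

30


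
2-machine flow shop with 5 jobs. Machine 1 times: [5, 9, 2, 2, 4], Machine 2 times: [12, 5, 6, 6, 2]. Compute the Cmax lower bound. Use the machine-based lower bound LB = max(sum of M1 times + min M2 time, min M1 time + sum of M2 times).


LB1 = sum(M1 times) + min(M2 times) = 22 + 2 = 24
LB2 = min(M1 times) + sum(M2 times) = 2 + 31 = 33
Lower bound = max(LB1, LB2) = max(24, 33) = 33

33


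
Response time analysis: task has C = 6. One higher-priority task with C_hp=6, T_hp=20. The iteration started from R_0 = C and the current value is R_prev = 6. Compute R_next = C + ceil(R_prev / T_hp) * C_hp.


R_next = C + ceil(R_prev / T_hp) * C_hp
ceil(6 / 20) = ceil(0.3) = 1
Interference = 1 * 6 = 6
R_next = 6 + 6 = 12

12


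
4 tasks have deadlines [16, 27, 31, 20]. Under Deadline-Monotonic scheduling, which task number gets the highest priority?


Sort tasks by relative deadline (ascending):
  Task 1: deadline = 16
  Task 4: deadline = 20
  Task 2: deadline = 27
  Task 3: deadline = 31
Priority order (highest first): [1, 4, 2, 3]
Highest priority task = 1

1


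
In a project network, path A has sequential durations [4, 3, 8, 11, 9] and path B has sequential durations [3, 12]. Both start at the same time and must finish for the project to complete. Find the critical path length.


Path A total = 4 + 3 + 8 + 11 + 9 = 35
Path B total = 3 + 12 = 15
Critical path = longest path = max(35, 15) = 35

35


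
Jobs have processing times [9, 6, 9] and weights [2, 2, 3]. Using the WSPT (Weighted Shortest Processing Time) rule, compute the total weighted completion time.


Compute p/w ratios and sort ascending (WSPT): [(6, 2), (9, 3), (9, 2)]
Compute weighted completion times:
  Job (p=6,w=2): C=6, w*C=2*6=12
  Job (p=9,w=3): C=15, w*C=3*15=45
  Job (p=9,w=2): C=24, w*C=2*24=48
Total weighted completion time = 105

105


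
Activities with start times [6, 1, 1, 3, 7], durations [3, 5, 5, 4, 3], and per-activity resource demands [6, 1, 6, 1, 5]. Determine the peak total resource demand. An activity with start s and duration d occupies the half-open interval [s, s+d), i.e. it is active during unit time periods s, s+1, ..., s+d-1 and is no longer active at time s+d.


Each activity i is active on [start_i, start_i + duration_i).
Compute total resource usage per time slot:
  t=0: active resources = [], total = 0
  t=1: active resources = [1, 6], total = 7
  t=2: active resources = [1, 6], total = 7
  t=3: active resources = [1, 6, 1], total = 8
  t=4: active resources = [1, 6, 1], total = 8
  t=5: active resources = [1, 6, 1], total = 8
  t=6: active resources = [6, 1], total = 7
  t=7: active resources = [6, 5], total = 11
  t=8: active resources = [6, 5], total = 11
  t=9: active resources = [5], total = 5
Peak resource demand = 11

11


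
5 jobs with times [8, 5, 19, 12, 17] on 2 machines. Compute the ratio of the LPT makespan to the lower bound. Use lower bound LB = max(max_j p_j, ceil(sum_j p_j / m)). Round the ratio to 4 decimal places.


LPT order: [19, 17, 12, 8, 5]
Machine loads after assignment: [32, 29]
LPT makespan = 32
Lower bound = max(max_job, ceil(total/2)) = max(19, 31) = 31
Ratio = 32 / 31 = 1.0323

1.0323


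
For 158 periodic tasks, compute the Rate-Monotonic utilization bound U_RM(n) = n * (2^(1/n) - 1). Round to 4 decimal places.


Compute 2^(1/158) = 1.0043966445
Subtract 1: 1.0043966445 - 1 = 0.0043966445
Multiply by n: 158 * 0.0043966445 = 0.6946698310
Round to 4 dp: 0.6947

0.6947


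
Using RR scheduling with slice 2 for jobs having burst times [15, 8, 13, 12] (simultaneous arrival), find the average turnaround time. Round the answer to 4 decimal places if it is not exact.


Time quantum = 2
Execution trace:
  J1 runs 2 units, time = 2
  J2 runs 2 units, time = 4
  J3 runs 2 units, time = 6
  J4 runs 2 units, time = 8
  J1 runs 2 units, time = 10
  J2 runs 2 units, time = 12
  J3 runs 2 units, time = 14
  J4 runs 2 units, time = 16
  J1 runs 2 units, time = 18
  J2 runs 2 units, time = 20
  J3 runs 2 units, time = 22
  J4 runs 2 units, time = 24
  J1 runs 2 units, time = 26
  J2 runs 2 units, time = 28
  J3 runs 2 units, time = 30
  J4 runs 2 units, time = 32
  J1 runs 2 units, time = 34
  J3 runs 2 units, time = 36
  J4 runs 2 units, time = 38
  J1 runs 2 units, time = 40
  J3 runs 2 units, time = 42
  J4 runs 2 units, time = 44
  J1 runs 2 units, time = 46
  J3 runs 1 units, time = 47
  J1 runs 1 units, time = 48
Finish times: [48, 28, 47, 44]
Average turnaround = 167/4 = 41.75

41.75


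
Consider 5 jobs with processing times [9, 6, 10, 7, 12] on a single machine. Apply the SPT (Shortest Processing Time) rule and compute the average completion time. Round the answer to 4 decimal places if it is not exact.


Sort jobs by processing time (SPT order): [6, 7, 9, 10, 12]
Compute completion times sequentially:
  Job 1: processing = 6, completes at 6
  Job 2: processing = 7, completes at 13
  Job 3: processing = 9, completes at 22
  Job 4: processing = 10, completes at 32
  Job 5: processing = 12, completes at 44
Sum of completion times = 117
Average completion time = 117/5 = 23.4

23.4


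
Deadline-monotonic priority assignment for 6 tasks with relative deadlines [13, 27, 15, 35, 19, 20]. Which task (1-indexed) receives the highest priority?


Sort tasks by relative deadline (ascending):
  Task 1: deadline = 13
  Task 3: deadline = 15
  Task 5: deadline = 19
  Task 6: deadline = 20
  Task 2: deadline = 27
  Task 4: deadline = 35
Priority order (highest first): [1, 3, 5, 6, 2, 4]
Highest priority task = 1

1


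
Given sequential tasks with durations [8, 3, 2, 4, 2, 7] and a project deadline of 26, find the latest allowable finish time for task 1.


LF(activity 1) = deadline - sum of successor durations
Successors: activities 2 through 6 with durations [3, 2, 4, 2, 7]
Sum of successor durations = 18
LF = 26 - 18 = 8

8


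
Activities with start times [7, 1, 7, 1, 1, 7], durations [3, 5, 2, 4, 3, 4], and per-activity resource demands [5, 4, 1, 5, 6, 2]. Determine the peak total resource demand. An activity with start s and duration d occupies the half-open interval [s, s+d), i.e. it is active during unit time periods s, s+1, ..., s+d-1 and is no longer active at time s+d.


Each activity i is active on [start_i, start_i + duration_i).
Compute total resource usage per time slot:
  t=0: active resources = [], total = 0
  t=1: active resources = [4, 5, 6], total = 15
  t=2: active resources = [4, 5, 6], total = 15
  t=3: active resources = [4, 5, 6], total = 15
  t=4: active resources = [4, 5], total = 9
  t=5: active resources = [4], total = 4
  t=6: active resources = [], total = 0
  t=7: active resources = [5, 1, 2], total = 8
  t=8: active resources = [5, 1, 2], total = 8
  t=9: active resources = [5, 2], total = 7
  t=10: active resources = [2], total = 2
Peak resource demand = 15

15


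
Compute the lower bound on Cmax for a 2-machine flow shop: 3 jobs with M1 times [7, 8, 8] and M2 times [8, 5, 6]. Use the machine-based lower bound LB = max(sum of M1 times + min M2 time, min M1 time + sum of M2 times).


LB1 = sum(M1 times) + min(M2 times) = 23 + 5 = 28
LB2 = min(M1 times) + sum(M2 times) = 7 + 19 = 26
Lower bound = max(LB1, LB2) = max(28, 26) = 28

28


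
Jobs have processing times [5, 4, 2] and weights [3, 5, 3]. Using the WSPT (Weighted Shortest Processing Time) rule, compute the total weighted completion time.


Compute p/w ratios and sort ascending (WSPT): [(2, 3), (4, 5), (5, 3)]
Compute weighted completion times:
  Job (p=2,w=3): C=2, w*C=3*2=6
  Job (p=4,w=5): C=6, w*C=5*6=30
  Job (p=5,w=3): C=11, w*C=3*11=33
Total weighted completion time = 69

69


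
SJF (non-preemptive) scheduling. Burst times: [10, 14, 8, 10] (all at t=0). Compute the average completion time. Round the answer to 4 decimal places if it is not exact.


SJF order (ascending): [8, 10, 10, 14]
Completion times:
  Job 1: burst=8, C=8
  Job 2: burst=10, C=18
  Job 3: burst=10, C=28
  Job 4: burst=14, C=42
Average completion = 96/4 = 24.0

24.0


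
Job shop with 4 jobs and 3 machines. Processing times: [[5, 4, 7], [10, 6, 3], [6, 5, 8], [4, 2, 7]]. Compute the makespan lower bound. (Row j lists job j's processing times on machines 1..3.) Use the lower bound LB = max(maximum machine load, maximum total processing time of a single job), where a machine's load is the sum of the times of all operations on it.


Machine loads:
  Machine 1: 5 + 10 + 6 + 4 = 25
  Machine 2: 4 + 6 + 5 + 2 = 17
  Machine 3: 7 + 3 + 8 + 7 = 25
Max machine load = 25
Job totals:
  Job 1: 16
  Job 2: 19
  Job 3: 19
  Job 4: 13
Max job total = 19
Lower bound = max(25, 19) = 25

25


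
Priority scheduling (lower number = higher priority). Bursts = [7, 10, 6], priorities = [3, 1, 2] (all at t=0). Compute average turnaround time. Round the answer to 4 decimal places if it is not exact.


Sort by priority (ascending = highest first):
Order: [(1, 10), (2, 6), (3, 7)]
Completion times:
  Priority 1, burst=10, C=10
  Priority 2, burst=6, C=16
  Priority 3, burst=7, C=23
Average turnaround = 49/3 = 16.3333

16.3333


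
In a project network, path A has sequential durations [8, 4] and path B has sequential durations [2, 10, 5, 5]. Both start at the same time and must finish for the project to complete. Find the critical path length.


Path A total = 8 + 4 = 12
Path B total = 2 + 10 + 5 + 5 = 22
Critical path = longest path = max(12, 22) = 22

22


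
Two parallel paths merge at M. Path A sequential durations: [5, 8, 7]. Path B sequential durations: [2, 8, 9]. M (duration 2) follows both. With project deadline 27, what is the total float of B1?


Forward pass: ES(B1) = sum of predecessors on chain B = 0
EF = ES + duration = 0 + 2 = 2
Backward pass: LF(M) = deadline = 27; LS(M) = 27 - 2 = 25
LF(B1) = LS(M) - sum(successors on chain B) = 25 - 17 = 8
LS = LF - duration = 8 - 2 = 6
Total float = LS - ES = 6 - 0 = 6

6


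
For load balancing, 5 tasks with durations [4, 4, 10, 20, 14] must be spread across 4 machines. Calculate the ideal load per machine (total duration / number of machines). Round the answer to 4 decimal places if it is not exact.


Total processing time = 4 + 4 + 10 + 20 + 14 = 52
Number of machines = 4
Ideal balanced load = 52 / 4 = 13.0

13.0


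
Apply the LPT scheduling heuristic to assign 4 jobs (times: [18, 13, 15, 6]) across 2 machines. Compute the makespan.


Sort jobs in decreasing order (LPT): [18, 15, 13, 6]
Assign each job to the least loaded machine:
  Machine 1: jobs [18, 6], load = 24
  Machine 2: jobs [15, 13], load = 28
Makespan = max load = 28

28


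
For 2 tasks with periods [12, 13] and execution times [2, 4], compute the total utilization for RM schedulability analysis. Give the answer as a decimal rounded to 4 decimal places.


Compute individual utilizations (exact fractions):
  Task 1: C/T = 2/12 = 1/6 (approx. 0.1667)
  Task 2: C/T = 4/13 (approx. 0.3077)
Total utilization U = 1/6 + 4/13 = 37/78
Rounded to 4 decimal places: U = 0.4744
RM (Liu & Layland) bound for 2 tasks = 0.828427; compare with U = 37/78 (approx. 0.474359)
U <= bound, so schedulable by RM sufficient condition.

0.4744


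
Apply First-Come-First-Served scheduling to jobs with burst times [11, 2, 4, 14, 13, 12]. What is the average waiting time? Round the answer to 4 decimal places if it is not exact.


FCFS order (as given): [11, 2, 4, 14, 13, 12]
Waiting times:
  Job 1: wait = 0
  Job 2: wait = 11
  Job 3: wait = 13
  Job 4: wait = 17
  Job 5: wait = 31
  Job 6: wait = 44
Sum of waiting times = 116
Average waiting time = 116/6 = 19.3333

19.3333


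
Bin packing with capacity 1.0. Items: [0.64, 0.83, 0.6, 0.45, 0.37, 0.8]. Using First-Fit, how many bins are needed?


Place items sequentially using First-Fit:
  Item 0.64 -> new Bin 1
  Item 0.83 -> new Bin 2
  Item 0.6 -> new Bin 3
  Item 0.45 -> new Bin 4
  Item 0.37 -> Bin 3 (now 0.97)
  Item 0.8 -> new Bin 5
Total bins used = 5

5


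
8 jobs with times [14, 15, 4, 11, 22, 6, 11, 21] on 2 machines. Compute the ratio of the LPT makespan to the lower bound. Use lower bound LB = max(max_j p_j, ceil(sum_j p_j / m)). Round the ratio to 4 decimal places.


LPT order: [22, 21, 15, 14, 11, 11, 6, 4]
Machine loads after assignment: [53, 51]
LPT makespan = 53
Lower bound = max(max_job, ceil(total/2)) = max(22, 52) = 52
Ratio = 53 / 52 = 1.0192

1.0192


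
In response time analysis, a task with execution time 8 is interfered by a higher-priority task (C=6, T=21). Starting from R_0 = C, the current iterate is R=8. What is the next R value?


R_next = C + ceil(R_prev / T_hp) * C_hp
ceil(8 / 21) = ceil(0.381) = 1
Interference = 1 * 6 = 6
R_next = 8 + 6 = 14

14


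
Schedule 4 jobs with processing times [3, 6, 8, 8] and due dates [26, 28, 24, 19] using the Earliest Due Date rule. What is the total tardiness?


Sort by due date (EDD order): [(8, 19), (8, 24), (3, 26), (6, 28)]
Compute completion times and tardiness:
  Job 1: p=8, d=19, C=8, tardiness=max(0,8-19)=0
  Job 2: p=8, d=24, C=16, tardiness=max(0,16-24)=0
  Job 3: p=3, d=26, C=19, tardiness=max(0,19-26)=0
  Job 4: p=6, d=28, C=25, tardiness=max(0,25-28)=0
Total tardiness = 0

0


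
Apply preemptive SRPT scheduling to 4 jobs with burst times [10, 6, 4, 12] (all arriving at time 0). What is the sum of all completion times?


Since all jobs arrive at t=0, SRPT equals SPT ordering.
SPT order: [4, 6, 10, 12]
Completion times:
  Job 1: p=4, C=4
  Job 2: p=6, C=10
  Job 3: p=10, C=20
  Job 4: p=12, C=32
Total completion time = 4 + 10 + 20 + 32 = 66

66


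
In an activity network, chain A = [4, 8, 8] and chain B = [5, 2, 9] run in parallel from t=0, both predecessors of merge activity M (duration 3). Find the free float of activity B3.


ES(B3) = sum of predecessors on chain B = 7
EF(B3) = ES + duration = 7 + 9 = 16
Successor of B3 is M. ES(M) = max(sum(A), sum(B)) = max(20, 16) = 20
Free float = ES(successor) - EF(current) = 20 - 16 = 4

4


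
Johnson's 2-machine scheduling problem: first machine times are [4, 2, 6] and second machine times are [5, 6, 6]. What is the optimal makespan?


Apply Johnson's rule:
  Group 1 (a <= b): [(2, 2, 6), (1, 4, 5), (3, 6, 6)]
  Group 2 (a > b): []
Optimal job order: [2, 1, 3]
Schedule:
  Job 2: M1 done at 2, M2 done at 8
  Job 1: M1 done at 6, M2 done at 13
  Job 3: M1 done at 12, M2 done at 19
Makespan = 19

19


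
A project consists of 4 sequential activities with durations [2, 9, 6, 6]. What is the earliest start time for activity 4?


Activity 4 starts after activities 1 through 3 complete.
Predecessor durations: [2, 9, 6]
ES = 2 + 9 + 6 = 17

17


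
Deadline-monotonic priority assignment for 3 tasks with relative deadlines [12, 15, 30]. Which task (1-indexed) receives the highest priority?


Sort tasks by relative deadline (ascending):
  Task 1: deadline = 12
  Task 2: deadline = 15
  Task 3: deadline = 30
Priority order (highest first): [1, 2, 3]
Highest priority task = 1

1


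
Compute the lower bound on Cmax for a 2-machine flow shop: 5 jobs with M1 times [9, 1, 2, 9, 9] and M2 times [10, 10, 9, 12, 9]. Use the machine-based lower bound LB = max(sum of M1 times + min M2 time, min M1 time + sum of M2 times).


LB1 = sum(M1 times) + min(M2 times) = 30 + 9 = 39
LB2 = min(M1 times) + sum(M2 times) = 1 + 50 = 51
Lower bound = max(LB1, LB2) = max(39, 51) = 51

51


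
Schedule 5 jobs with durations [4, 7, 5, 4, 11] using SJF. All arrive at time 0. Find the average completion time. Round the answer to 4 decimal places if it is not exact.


SJF order (ascending): [4, 4, 5, 7, 11]
Completion times:
  Job 1: burst=4, C=4
  Job 2: burst=4, C=8
  Job 3: burst=5, C=13
  Job 4: burst=7, C=20
  Job 5: burst=11, C=31
Average completion = 76/5 = 15.2

15.2


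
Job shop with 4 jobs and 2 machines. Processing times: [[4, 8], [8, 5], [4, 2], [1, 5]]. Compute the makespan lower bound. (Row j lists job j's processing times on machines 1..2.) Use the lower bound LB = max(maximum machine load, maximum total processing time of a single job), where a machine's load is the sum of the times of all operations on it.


Machine loads:
  Machine 1: 4 + 8 + 4 + 1 = 17
  Machine 2: 8 + 5 + 2 + 5 = 20
Max machine load = 20
Job totals:
  Job 1: 12
  Job 2: 13
  Job 3: 6
  Job 4: 6
Max job total = 13
Lower bound = max(20, 13) = 20

20


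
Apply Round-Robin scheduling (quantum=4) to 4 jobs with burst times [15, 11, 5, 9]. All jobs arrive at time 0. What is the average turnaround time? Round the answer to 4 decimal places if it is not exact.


Time quantum = 4
Execution trace:
  J1 runs 4 units, time = 4
  J2 runs 4 units, time = 8
  J3 runs 4 units, time = 12
  J4 runs 4 units, time = 16
  J1 runs 4 units, time = 20
  J2 runs 4 units, time = 24
  J3 runs 1 units, time = 25
  J4 runs 4 units, time = 29
  J1 runs 4 units, time = 33
  J2 runs 3 units, time = 36
  J4 runs 1 units, time = 37
  J1 runs 3 units, time = 40
Finish times: [40, 36, 25, 37]
Average turnaround = 138/4 = 34.5

34.5


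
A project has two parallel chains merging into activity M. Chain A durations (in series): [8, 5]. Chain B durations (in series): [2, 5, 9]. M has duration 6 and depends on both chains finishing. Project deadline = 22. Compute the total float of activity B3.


Forward pass: ES(B3) = sum of predecessors on chain B = 7
EF = ES + duration = 7 + 9 = 16
Backward pass: LF(M) = deadline = 22; LS(M) = 22 - 6 = 16
LF(B3) = LS(M) - sum(successors on chain B) = 16 - 0 = 16
LS = LF - duration = 16 - 9 = 7
Total float = LS - ES = 7 - 7 = 0

0


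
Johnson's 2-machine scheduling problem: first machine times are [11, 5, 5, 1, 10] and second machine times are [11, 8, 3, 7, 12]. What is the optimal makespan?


Apply Johnson's rule:
  Group 1 (a <= b): [(4, 1, 7), (2, 5, 8), (5, 10, 12), (1, 11, 11)]
  Group 2 (a > b): [(3, 5, 3)]
Optimal job order: [4, 2, 5, 1, 3]
Schedule:
  Job 4: M1 done at 1, M2 done at 8
  Job 2: M1 done at 6, M2 done at 16
  Job 5: M1 done at 16, M2 done at 28
  Job 1: M1 done at 27, M2 done at 39
  Job 3: M1 done at 32, M2 done at 42
Makespan = 42

42


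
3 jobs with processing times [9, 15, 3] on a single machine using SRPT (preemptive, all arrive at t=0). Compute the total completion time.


Since all jobs arrive at t=0, SRPT equals SPT ordering.
SPT order: [3, 9, 15]
Completion times:
  Job 1: p=3, C=3
  Job 2: p=9, C=12
  Job 3: p=15, C=27
Total completion time = 3 + 12 + 27 = 42

42


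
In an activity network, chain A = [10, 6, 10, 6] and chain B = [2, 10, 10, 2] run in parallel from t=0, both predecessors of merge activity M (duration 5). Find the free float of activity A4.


ES(A4) = sum of predecessors on chain A = 26
EF(A4) = ES + duration = 26 + 6 = 32
Successor of A4 is M. ES(M) = max(sum(A), sum(B)) = max(32, 24) = 32
Free float = ES(successor) - EF(current) = 32 - 32 = 0

0


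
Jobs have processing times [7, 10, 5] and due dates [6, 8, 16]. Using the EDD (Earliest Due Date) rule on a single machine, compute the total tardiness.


Sort by due date (EDD order): [(7, 6), (10, 8), (5, 16)]
Compute completion times and tardiness:
  Job 1: p=7, d=6, C=7, tardiness=max(0,7-6)=1
  Job 2: p=10, d=8, C=17, tardiness=max(0,17-8)=9
  Job 3: p=5, d=16, C=22, tardiness=max(0,22-16)=6
Total tardiness = 16

16


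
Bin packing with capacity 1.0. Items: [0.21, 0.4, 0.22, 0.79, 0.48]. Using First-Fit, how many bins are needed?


Place items sequentially using First-Fit:
  Item 0.21 -> new Bin 1
  Item 0.4 -> Bin 1 (now 0.61)
  Item 0.22 -> Bin 1 (now 0.83)
  Item 0.79 -> new Bin 2
  Item 0.48 -> new Bin 3
Total bins used = 3

3


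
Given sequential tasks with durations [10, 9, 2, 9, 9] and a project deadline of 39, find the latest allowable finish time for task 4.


LF(activity 4) = deadline - sum of successor durations
Successors: activities 5 through 5 with durations [9]
Sum of successor durations = 9
LF = 39 - 9 = 30

30


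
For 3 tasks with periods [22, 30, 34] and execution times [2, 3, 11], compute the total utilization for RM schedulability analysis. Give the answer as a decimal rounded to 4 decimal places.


Compute individual utilizations (exact fractions):
  Task 1: C/T = 2/22 = 1/11 (approx. 0.0909)
  Task 2: C/T = 3/30 = 1/10 (approx. 0.1)
  Task 3: C/T = 11/34 (approx. 0.3235)
Total utilization U = 1/11 + 1/10 + 11/34 = 481/935
Rounded to 4 decimal places: U = 0.5144
RM (Liu & Layland) bound for 3 tasks = 0.779763; compare with U = 481/935 (approx. 0.514439)
U <= bound, so schedulable by RM sufficient condition.

0.5144


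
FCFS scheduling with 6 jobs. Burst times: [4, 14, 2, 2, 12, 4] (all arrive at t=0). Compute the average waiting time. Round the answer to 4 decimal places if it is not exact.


FCFS order (as given): [4, 14, 2, 2, 12, 4]
Waiting times:
  Job 1: wait = 0
  Job 2: wait = 4
  Job 3: wait = 18
  Job 4: wait = 20
  Job 5: wait = 22
  Job 6: wait = 34
Sum of waiting times = 98
Average waiting time = 98/6 = 16.3333

16.3333


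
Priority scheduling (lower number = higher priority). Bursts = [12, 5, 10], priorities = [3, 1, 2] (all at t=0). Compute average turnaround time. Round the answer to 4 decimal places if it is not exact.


Sort by priority (ascending = highest first):
Order: [(1, 5), (2, 10), (3, 12)]
Completion times:
  Priority 1, burst=5, C=5
  Priority 2, burst=10, C=15
  Priority 3, burst=12, C=27
Average turnaround = 47/3 = 15.6667

15.6667


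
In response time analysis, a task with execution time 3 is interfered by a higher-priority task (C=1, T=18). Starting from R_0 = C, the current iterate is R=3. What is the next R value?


R_next = C + ceil(R_prev / T_hp) * C_hp
ceil(3 / 18) = ceil(0.1667) = 1
Interference = 1 * 1 = 1
R_next = 3 + 1 = 4

4


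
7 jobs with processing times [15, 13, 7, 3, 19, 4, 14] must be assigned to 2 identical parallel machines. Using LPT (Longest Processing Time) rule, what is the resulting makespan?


Sort jobs in decreasing order (LPT): [19, 15, 14, 13, 7, 4, 3]
Assign each job to the least loaded machine:
  Machine 1: jobs [19, 13, 4, 3], load = 39
  Machine 2: jobs [15, 14, 7], load = 36
Makespan = max load = 39

39
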